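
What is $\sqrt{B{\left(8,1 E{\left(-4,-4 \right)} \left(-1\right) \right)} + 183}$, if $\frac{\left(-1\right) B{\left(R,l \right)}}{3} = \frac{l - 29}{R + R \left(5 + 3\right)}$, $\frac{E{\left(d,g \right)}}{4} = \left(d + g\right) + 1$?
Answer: $\frac{\sqrt{26358}}{12} \approx 13.529$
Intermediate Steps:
$E{\left(d,g \right)} = 4 + 4 d + 4 g$ ($E{\left(d,g \right)} = 4 \left(\left(d + g\right) + 1\right) = 4 \left(1 + d + g\right) = 4 + 4 d + 4 g$)
$B{\left(R,l \right)} = - \frac{-29 + l}{3 R}$ ($B{\left(R,l \right)} = - 3 \frac{l - 29}{R + R \left(5 + 3\right)} = - 3 \frac{-29 + l}{R + R 8} = - 3 \frac{-29 + l}{R + 8 R} = - 3 \frac{-29 + l}{9 R} = - \frac{-29 + l}{3 R}$)
$\sqrt{B{\left(8,1 E{\left(-4,-4 \right)} \left(-1\right) \right)} + 183} = \sqrt{\frac{29 - 1 \left(4 + 4 \left(-4\right) + 4 \left(-4\right)\right) \left(-1\right)}{3 \cdot 8} + 183} = \sqrt{\frac{1}{3} \cdot \frac{1}{8} \left(29 - 1 \left(4 - 16 - 16\right) \left(-1\right)\right) + 183} = \sqrt{\frac{1}{3} \cdot \frac{1}{8} \left(29 - 1 \left(-28\right) \left(-1\right)\right) + 183} = \sqrt{\frac{1}{3} \cdot \frac{1}{8} \left(29 - \left(-28\right) \left(-1\right)\right) + 183} = \sqrt{\frac{1}{3} \cdot \frac{1}{8} \left(29 - 28\right) + 183} = \sqrt{\frac{1}{3} \cdot \frac{1}{8} \cdot 1 + 183} = \sqrt{\frac{1}{24} + 183} = \sqrt{\frac{4393}{24}} = \frac{\sqrt{26358}}{12}$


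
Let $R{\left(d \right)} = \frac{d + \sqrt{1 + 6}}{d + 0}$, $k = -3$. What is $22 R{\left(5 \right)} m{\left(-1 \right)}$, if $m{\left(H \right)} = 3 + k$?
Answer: $0$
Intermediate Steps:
$m{\left(H \right)} = 0$ ($m{\left(H \right)} = 3 - 3 = 0$)
$R{\left(d \right)} = \frac{d + \sqrt{7}}{d}$
$22 R{\left(5 \right)} m{\left(-1 \right)} = 22 \frac{5 + \sqrt{7}}{5} \cdot 0 = 22 \left(1 + \frac{\sqrt{7}}{5}\right) 0 = \left(22 + \frac{22 \sqrt{7}}{5}\right) 0 = 0$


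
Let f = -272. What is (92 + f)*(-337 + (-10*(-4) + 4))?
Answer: 52740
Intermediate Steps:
(92 + f)*(-337 + (-10*(-4) + 4)) = (92 - 272)*(-337 + (-10*(-4) + 4)) = -180*(-337 + (40 + 4)) = -180*(-337 + 44) = -180*(-293) = 52740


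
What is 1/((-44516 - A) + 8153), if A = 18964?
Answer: -1/55327 ≈ -1.8074e-5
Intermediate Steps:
1/((-44516 - A) + 8153) = 1/((-44516 - 1*18964) + 8153) = 1/((-44516 - 18964) + 8153) = 1/(-63480 + 8153) = 1/(-55327) = -1/55327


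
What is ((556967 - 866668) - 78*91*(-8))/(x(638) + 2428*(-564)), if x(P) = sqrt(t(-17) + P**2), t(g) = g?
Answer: 346342516464/1875234042637 + 252917*sqrt(407027)/1875234042637 ≈ 0.18478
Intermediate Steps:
x(P) = sqrt(-17 + P**2)
((556967 - 866668) - 78*91*(-8))/(x(638) + 2428*(-564)) = ((556967 - 866668) - 78*91*(-8))/(sqrt(-17 + 638**2) + 2428*(-564)) = (-309701 - 7098*(-8))/(sqrt(-17 + 407044) - 1369392) = (-309701 + 56784)/(sqrt(407027) - 1369392) = -252917/(-1369392 + sqrt(407027))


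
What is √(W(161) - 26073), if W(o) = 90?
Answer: 3*I*√2887 ≈ 161.19*I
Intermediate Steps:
√(W(161) - 26073) = √(90 - 26073) = √(-25983) = 3*I*√2887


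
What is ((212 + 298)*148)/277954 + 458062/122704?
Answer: 34145465767/8526516904 ≈ 4.0046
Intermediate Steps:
((212 + 298)*148)/277954 + 458062/122704 = (510*148)*(1/277954) + 458062*(1/122704) = 75480*(1/277954) + 229031/61352 = 37740/138977 + 229031/61352 = 34145465767/8526516904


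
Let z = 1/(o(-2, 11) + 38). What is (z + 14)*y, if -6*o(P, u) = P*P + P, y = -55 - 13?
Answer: -107780/113 ≈ -953.81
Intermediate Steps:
y = -68
o(P, u) = -P/6 - P²/6 (o(P, u) = -(P*P + P)/6 = -(P² + P)/6 = -(P + P²)/6 = -P/6 - P²/6)
z = 3/113 (z = 1/(-⅙*(-2)*(1 - 2) + 38) = 1/(-⅙*(-2)*(-1) + 38) = 1/(-⅓ + 38) = 1/(113/3) = 3/113 ≈ 0.026549)
(z + 14)*y = (3/113 + 14)*(-68) = (1585/113)*(-68) = -107780/113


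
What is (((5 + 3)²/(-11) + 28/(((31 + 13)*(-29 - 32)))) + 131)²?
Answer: 7054320100/450241 ≈ 15668.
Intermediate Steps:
(((5 + 3)²/(-11) + 28/(((31 + 13)*(-29 - 32)))) + 131)² = ((8²*(-1/11) + 28/((44*(-61)))) + 131)² = ((64*(-1/11) + 28/(-2684)) + 131)² = ((-64/11 + 28*(-1/2684)) + 131)² = ((-64/11 - 7/671) + 131)² = (-3911/671 + 131)² = (83990/671)² = 7054320100/450241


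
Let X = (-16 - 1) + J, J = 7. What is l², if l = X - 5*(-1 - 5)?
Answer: 400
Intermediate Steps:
X = -10 (X = (-16 - 1) + 7 = -17 + 7 = -10)
l = 20 (l = -10 - 5*(-1 - 5) = -10 - 5*(-6) = -10 - 1*(-30) = -10 + 30 = 20)
l² = 20² = 400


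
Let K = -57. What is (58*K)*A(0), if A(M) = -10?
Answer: 33060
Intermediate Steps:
(58*K)*A(0) = (58*(-57))*(-10) = -3306*(-10) = 33060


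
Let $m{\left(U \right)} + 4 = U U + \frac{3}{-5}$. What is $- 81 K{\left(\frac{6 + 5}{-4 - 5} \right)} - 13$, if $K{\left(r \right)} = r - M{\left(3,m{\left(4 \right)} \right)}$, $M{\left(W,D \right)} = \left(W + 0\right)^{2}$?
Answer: $815$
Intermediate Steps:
$m{\left(U \right)} = - \frac{23}{5} + U^{2}$ ($m{\left(U \right)} = -4 + \left(U U + \frac{3}{-5}\right) = -4 + \left(U^{2} + 3 \left(- \frac{1}{5}\right)\right) = -4 + \left(U^{2} - \frac{3}{5}\right) = -4 + \left(- \frac{3}{5} + U^{2}\right) = - \frac{23}{5} + U^{2}$)
$M{\left(W,D \right)} = W^{2}$
$K{\left(r \right)} = -9 + r$ ($K{\left(r \right)} = r - 3^{2} = r - 9 = -9 + r$)
$- 81 K{\left(\frac{6 + 5}{-4 - 5} \right)} - 13 = - 81 \left(-9 + \frac{6 + 5}{-4 - 5}\right) - 13 = - 81 \left(-9 + \frac{11}{-9}\right) - 13 = - 81 \left(-9 + 11 \left(- \frac{1}{9}\right)\right) - 13 = - 81 \left(-9 - \frac{11}{9}\right) - 13 = \left(-81\right) \left(- \frac{92}{9}\right) - 13 = 828 - 13 = 815$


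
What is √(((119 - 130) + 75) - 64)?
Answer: 0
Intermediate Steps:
√(((119 - 130) + 75) - 64) = √((-11 + 75) - 64) = √(64 - 64) = √0 = 0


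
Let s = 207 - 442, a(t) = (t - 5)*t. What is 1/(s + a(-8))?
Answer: -1/131 ≈ -0.0076336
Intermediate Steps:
a(t) = t*(-5 + t) (a(t) = (-5 + t)*t = t*(-5 + t))
s = -235
1/(s + a(-8)) = 1/(-235 - 8*(-5 - 8)) = 1/(-235 - 8*(-13)) = 1/(-235 + 104) = 1/(-131) = -1/131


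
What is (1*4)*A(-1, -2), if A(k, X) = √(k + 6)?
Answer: 4*√5 ≈ 8.9443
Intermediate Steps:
A(k, X) = √(6 + k)
(1*4)*A(-1, -2) = (1*4)*√(6 - 1) = 4*√5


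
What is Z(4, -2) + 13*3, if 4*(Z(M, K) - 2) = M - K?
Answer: 85/2 ≈ 42.500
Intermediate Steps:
Z(M, K) = 2 - K/4 + M/4 (Z(M, K) = 2 + (M - K)/4 = 2 + (-K/4 + M/4) = 2 - K/4 + M/4)
Z(4, -2) + 13*3 = (2 - ¼*(-2) + (¼)*4) + 13*3 = (2 + ½ + 1) + 39 = 7/2 + 39 = 85/2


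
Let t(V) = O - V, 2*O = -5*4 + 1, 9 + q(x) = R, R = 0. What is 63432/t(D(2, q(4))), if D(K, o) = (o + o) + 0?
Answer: 126864/17 ≈ 7462.6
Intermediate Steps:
q(x) = -9 (q(x) = -9 + 0 = -9)
O = -19/2 (O = (-5*4 + 1)/2 = (-20 + 1)/2 = (1/2)*(-19) = -19/2 ≈ -9.5000)
D(K, o) = 2*o (D(K, o) = 2*o + 0 = 2*o)
t(V) = -19/2 - V
63432/t(D(2, q(4))) = 63432/(-19/2 - 2*(-9)) = 63432/(-19/2 - 1*(-18)) = 63432/(-19/2 + 18) = 63432/(17/2) = 63432*(2/17) = 126864/17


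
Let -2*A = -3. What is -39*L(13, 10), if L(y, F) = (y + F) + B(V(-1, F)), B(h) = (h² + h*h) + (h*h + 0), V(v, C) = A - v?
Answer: -6513/4 ≈ -1628.3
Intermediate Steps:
A = 3/2 (A = -½*(-3) = 3/2 ≈ 1.5000)
V(v, C) = 3/2 - v
B(h) = 3*h² (B(h) = (h² + h²) + (h² + 0) = 2*h² + h² = 3*h²)
L(y, F) = 75/4 + F + y (L(y, F) = (y + F) + 3*(3/2 - 1*(-1))² = (F + y) + 3*(3/2 + 1)² = (F + y) + 3*(5/2)² = (F + y) + 3*(25/4) = (F + y) + 75/4 = 75/4 + F + y)
-39*L(13, 10) = -39*(75/4 + 10 + 13) = -39*167/4 = -6513/4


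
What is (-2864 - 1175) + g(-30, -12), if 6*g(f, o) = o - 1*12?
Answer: -4043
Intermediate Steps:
g(f, o) = -2 + o/6 (g(f, o) = (o - 1*12)/6 = (o - 12)/6 = (-12 + o)/6 = -2 + o/6)
(-2864 - 1175) + g(-30, -12) = (-2864 - 1175) + (-2 + (⅙)*(-12)) = -4039 + (-2 - 2) = -4039 - 4 = -4043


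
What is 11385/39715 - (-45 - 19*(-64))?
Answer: -9298976/7943 ≈ -1170.7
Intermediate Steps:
11385/39715 - (-45 - 19*(-64)) = 11385*(1/39715) - (-45 + 1216) = 2277/7943 - 1*1171 = 2277/7943 - 1171 = -9298976/7943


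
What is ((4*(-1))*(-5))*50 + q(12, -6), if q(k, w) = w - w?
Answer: 1000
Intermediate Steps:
q(k, w) = 0
((4*(-1))*(-5))*50 + q(12, -6) = ((4*(-1))*(-5))*50 + 0 = -4*(-5)*50 + 0 = 20*50 + 0 = 1000 + 0 = 1000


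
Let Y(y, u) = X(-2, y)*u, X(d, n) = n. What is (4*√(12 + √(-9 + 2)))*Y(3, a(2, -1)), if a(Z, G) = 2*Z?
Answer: 48*√(12 + I*√7) ≈ 167.27 + 18.221*I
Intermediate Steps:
Y(y, u) = u*y (Y(y, u) = y*u = u*y)
(4*√(12 + √(-9 + 2)))*Y(3, a(2, -1)) = (4*√(12 + √(-9 + 2)))*((2*2)*3) = (4*√(12 + √(-7)))*(4*3) = (4*√(12 + I*√7))*12 = 48*√(12 + I*√7)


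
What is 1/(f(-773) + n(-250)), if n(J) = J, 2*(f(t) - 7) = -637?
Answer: -2/1123 ≈ -0.0017809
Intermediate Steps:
f(t) = -623/2 (f(t) = 7 + (1/2)*(-637) = 7 - 637/2 = -623/2)
1/(f(-773) + n(-250)) = 1/(-623/2 - 250) = 1/(-1123/2) = -2/1123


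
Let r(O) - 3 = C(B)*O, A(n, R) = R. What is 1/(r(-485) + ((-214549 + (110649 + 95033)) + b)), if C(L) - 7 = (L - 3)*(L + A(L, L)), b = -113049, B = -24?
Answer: -1/753868 ≈ -1.3265e-6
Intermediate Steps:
C(L) = 7 + 2*L*(-3 + L) (C(L) = 7 + (L - 3)*(L + L) = 7 + (-3 + L)*(2*L) = 7 + 2*L*(-3 + L))
r(O) = 3 + 1303*O (r(O) = 3 + (7 - 6*(-24) + 2*(-24)²)*O = 3 + (7 + 144 + 2*576)*O = 3 + (7 + 144 + 1152)*O = 3 + 1303*O)
1/(r(-485) + ((-214549 + (110649 + 95033)) + b)) = 1/((3 + 1303*(-485)) + ((-214549 + (110649 + 95033)) - 113049)) = 1/((3 - 631955) + ((-214549 + 205682) - 113049)) = 1/(-631952 + (-8867 - 113049)) = 1/(-631952 - 121916) = 1/(-753868) = -1/753868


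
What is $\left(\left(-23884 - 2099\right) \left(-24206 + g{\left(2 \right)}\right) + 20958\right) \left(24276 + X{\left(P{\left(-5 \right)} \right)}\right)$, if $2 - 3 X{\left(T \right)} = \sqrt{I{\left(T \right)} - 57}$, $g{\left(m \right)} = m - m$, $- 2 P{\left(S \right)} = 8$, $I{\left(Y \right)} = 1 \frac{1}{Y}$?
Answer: $15269184720160 - 104827576 i \sqrt{229} \approx 1.5269 \cdot 10^{13} - 1.5863 \cdot 10^{9} i$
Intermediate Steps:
$I{\left(Y \right)} = \frac{1}{Y}$
$P{\left(S \right)} = -4$ ($P{\left(S \right)} = \left(- \frac{1}{2}\right) 8 = -4$)
$g{\left(m \right)} = 0$
$X{\left(T \right)} = \frac{2}{3} - \frac{\sqrt{-57 + \frac{1}{T}}}{3}$ ($X{\left(T \right)} = \frac{2}{3} - \frac{\sqrt{\frac{1}{T} - 57}}{3} = \frac{2}{3} - \frac{\sqrt{-57 + \frac{1}{T}}}{3}$)
$\left(\left(-23884 - 2099\right) \left(-24206 + g{\left(2 \right)}\right) + 20958\right) \left(24276 + X{\left(P{\left(-5 \right)} \right)}\right) = \left(\left(-23884 - 2099\right) \left(-24206 + 0\right) + 20958\right) \left(24276 + \left(\frac{2}{3} - \frac{\sqrt{- \frac{-1 + 57 \left(-4\right)}{-4}}}{3}\right)\right) = \left(\left(-25983\right) \left(-24206\right) + 20958\right) \left(24276 + \left(\frac{2}{3} - \frac{\sqrt{\left(-1\right) \left(- \frac{1}{4}\right) \left(-1 - 228\right)}}{3}\right)\right) = \left(628944498 + 20958\right) \left(24276 + \left(\frac{2}{3} - \frac{\sqrt{\left(-1\right) \left(- \frac{1}{4}\right) \left(-229\right)}}{3}\right)\right) = 628965456 \left(24276 + \left(\frac{2}{3} - \frac{\sqrt{- \frac{229}{4}}}{3}\right)\right) = 628965456 \left(24276 + \left(\frac{2}{3} - \frac{\frac{1}{2} i \sqrt{229}}{3}\right)\right) = 628965456 \left(24276 + \left(\frac{2}{3} - \frac{i \sqrt{229}}{6}\right)\right) = 628965456 \left(\frac{72830}{3} - \frac{i \sqrt{229}}{6}\right) = 15269184720160 - 104827576 i \sqrt{229}$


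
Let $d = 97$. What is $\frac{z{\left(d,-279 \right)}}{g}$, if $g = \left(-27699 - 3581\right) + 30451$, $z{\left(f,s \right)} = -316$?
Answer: $\frac{316}{829} \approx 0.38118$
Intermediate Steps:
$g = -829$ ($g = -31280 + 30451 = -829$)
$\frac{z{\left(d,-279 \right)}}{g} = - \frac{316}{-829} = \left(-316\right) \left(- \frac{1}{829}\right) = \frac{316}{829}$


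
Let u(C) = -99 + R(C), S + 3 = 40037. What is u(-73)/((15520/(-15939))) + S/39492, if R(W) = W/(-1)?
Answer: 2123420671/76614480 ≈ 27.716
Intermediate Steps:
S = 40034 (S = -3 + 40037 = 40034)
R(W) = -W (R(W) = W*(-1) = -W)
u(C) = -99 - C
u(-73)/((15520/(-15939))) + S/39492 = (-99 - 1*(-73))/((15520/(-15939))) + 40034/39492 = (-99 + 73)/((15520*(-1/15939))) + 40034*(1/39492) = -26/(-15520/15939) + 20017/19746 = -26*(-15939/15520) + 20017/19746 = 207207/7760 + 20017/19746 = 2123420671/76614480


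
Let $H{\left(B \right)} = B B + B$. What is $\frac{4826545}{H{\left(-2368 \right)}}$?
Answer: $\frac{4826545}{5605056} \approx 0.86111$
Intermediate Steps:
$H{\left(B \right)} = B + B^{2}$ ($H{\left(B \right)} = B^{2} + B = B + B^{2}$)
$\frac{4826545}{H{\left(-2368 \right)}} = \frac{4826545}{\left(-2368\right) \left(1 - 2368\right)} = \frac{4826545}{\left(-2368\right) \left(-2367\right)} = \frac{4826545}{5605056}$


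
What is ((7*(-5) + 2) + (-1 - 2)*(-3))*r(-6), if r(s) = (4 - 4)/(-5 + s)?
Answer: 0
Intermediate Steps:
r(s) = 0 (r(s) = 0/(-5 + s) = 0)
((7*(-5) + 2) + (-1 - 2)*(-3))*r(-6) = ((7*(-5) + 2) + (-1 - 2)*(-3))*0 = ((-35 + 2) - 3*(-3))*0 = (-33 + 9)*0 = -24*0 = 0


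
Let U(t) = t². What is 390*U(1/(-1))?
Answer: 390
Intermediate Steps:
390*U(1/(-1)) = 390*(1/(-1))² = 390*(-1)² = 390*1 = 390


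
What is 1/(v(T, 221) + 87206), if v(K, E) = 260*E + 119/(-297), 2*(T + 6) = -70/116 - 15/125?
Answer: 297/42965683 ≈ 6.9125e-6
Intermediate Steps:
T = -18449/2900 (T = -6 + (-70/116 - 15/125)/2 = -6 + (-70*1/116 - 15*1/125)/2 = -6 + (-35/58 - 3/25)/2 = -6 + (1/2)*(-1049/1450) = -6 - 1049/2900 = -18449/2900 ≈ -6.3617)
v(K, E) = -119/297 + 260*E (v(K, E) = 260*E + 119*(-1/297) = 260*E - 119/297 = -119/297 + 260*E)
1/(v(T, 221) + 87206) = 1/((-119/297 + 260*221) + 87206) = 1/((-119/297 + 57460) + 87206) = 1/(17065501/297 + 87206) = 1/(42965683/297) = 297/42965683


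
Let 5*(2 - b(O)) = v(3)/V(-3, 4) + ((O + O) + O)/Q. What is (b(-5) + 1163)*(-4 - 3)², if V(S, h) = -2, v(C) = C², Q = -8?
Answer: 2284429/40 ≈ 57111.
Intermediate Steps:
b(O) = 29/10 + 3*O/40 (b(O) = 2 - (3²/(-2) + ((O + O) + O)/(-8))/5 = 2 - (9*(-½) + (2*O + O)*(-⅛))/5 = 2 - (-9/2 + (3*O)*(-⅛))/5 = 2 - (-9/2 - 3*O/8)/5 = 2 + (9/10 + 3*O/40) = 29/10 + 3*O/40)
(b(-5) + 1163)*(-4 - 3)² = ((29/10 + (3/40)*(-5)) + 1163)*(-4 - 3)² = ((29/10 - 3/8) + 1163)*(-7)² = (101/40 + 1163)*49 = (46621/40)*49 = 2284429/40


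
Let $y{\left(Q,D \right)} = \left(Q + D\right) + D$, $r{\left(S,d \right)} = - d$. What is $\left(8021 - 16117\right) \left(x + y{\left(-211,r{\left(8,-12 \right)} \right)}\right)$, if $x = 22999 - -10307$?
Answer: $-268131424$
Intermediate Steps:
$x = 33306$ ($x = 22999 + 10307 = 33306$)
$y{\left(Q,D \right)} = Q + 2 D$ ($y{\left(Q,D \right)} = \left(D + Q\right) + D = Q + 2 D$)
$\left(8021 - 16117\right) \left(x + y{\left(-211,r{\left(8,-12 \right)} \right)}\right) = \left(8021 - 16117\right) \left(33306 - \left(211 - 2 \left(\left(-1\right) \left(-12\right)\right)\right)\right) = - 8096 \left(33306 + \left(-211 + 2 \cdot 12\right)\right) = - 8096 \left(33306 + \left(-211 + 24\right)\right) = - 8096 \left(33306 - 187\right) = \left(-8096\right) 33119 = -268131424$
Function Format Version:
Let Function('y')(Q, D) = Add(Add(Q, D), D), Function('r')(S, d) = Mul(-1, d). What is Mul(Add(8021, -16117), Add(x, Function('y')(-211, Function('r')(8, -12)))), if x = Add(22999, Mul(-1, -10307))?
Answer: -268131424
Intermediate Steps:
x = 33306 (x = Add(22999, 10307) = 33306)
Function('y')(Q, D) = Add(Q, Mul(2, D)) (Function('y')(Q, D) = Add(Add(D, Q), D) = Add(Q, Mul(2, D)))
Mul(Add(8021, -16117), Add(x, Function('y')(-211, Function('r')(8, -12)))) = Mul(Add(8021, -16117), Add(33306, Add(-211, Mul(2, Mul(-1, -12))))) = Mul(-8096, Add(33306, Add(-211, Mul(2, 12)))) = Mul(-8096, Add(33306, Add(-211, 24))) = Mul(-8096, Add(33306, -187)) = Mul(-8096, 33119) = -268131424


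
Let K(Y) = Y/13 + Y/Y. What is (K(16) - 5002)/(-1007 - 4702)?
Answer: 64997/74217 ≈ 0.87577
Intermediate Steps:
K(Y) = 1 + Y/13 (K(Y) = Y*(1/13) + 1 = Y/13 + 1 = 1 + Y/13)
(K(16) - 5002)/(-1007 - 4702) = ((1 + (1/13)*16) - 5002)/(-1007 - 4702) = ((1 + 16/13) - 5002)/(-5709) = (29/13 - 5002)*(-1/5709) = -64997/13*(-1/5709) = 64997/74217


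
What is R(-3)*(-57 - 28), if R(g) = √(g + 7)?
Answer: -170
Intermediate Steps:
R(g) = √(7 + g)
R(-3)*(-57 - 28) = √(7 - 3)*(-57 - 28) = √4*(-85) = 2*(-85) = -170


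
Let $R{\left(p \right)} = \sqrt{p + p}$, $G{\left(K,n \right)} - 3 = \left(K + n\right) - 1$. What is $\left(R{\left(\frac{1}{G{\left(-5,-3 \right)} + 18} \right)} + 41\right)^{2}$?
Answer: $\frac{\left(246 + \sqrt{6}\right)^{2}}{36} \approx 1714.6$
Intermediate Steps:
$G{\left(K,n \right)} = 2 + K + n$ ($G{\left(K,n \right)} = 3 - \left(1 - K - n\right) = 3 + \left(-1 + K + n\right) = 2 + K + n$)
$R{\left(p \right)} = \sqrt{2} \sqrt{p}$ ($R{\left(p \right)} = \sqrt{2 p} = \sqrt{2} \sqrt{p}$)
$\left(R{\left(\frac{1}{G{\left(-5,-3 \right)} + 18} \right)} + 41\right)^{2} = \left(\sqrt{2} \sqrt{\frac{1}{\left(2 - 5 - 3\right) + 18}} + 41\right)^{2} = \left(\sqrt{2} \sqrt{\frac{1}{-6 + 18}} + 41\right)^{2} = \left(\sqrt{2} \sqrt{\frac{1}{12}} + 41\right)^{2} = \left(\frac{\sqrt{2}}{2 \sqrt{3}} + 41\right)^{2} = \left(\sqrt{2} \frac{\sqrt{3}}{6} + 41\right)^{2} = \left(\frac{\sqrt{6}}{6} + 41\right)^{2} = \left(41 + \frac{\sqrt{6}}{6}\right)^{2}$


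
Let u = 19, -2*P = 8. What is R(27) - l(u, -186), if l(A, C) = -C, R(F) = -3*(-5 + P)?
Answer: -159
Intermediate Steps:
P = -4 (P = -½*8 = -4)
R(F) = 27 (R(F) = -3*(-5 - 4) = -3*(-9) = 27)
R(27) - l(u, -186) = 27 - (-1)*(-186) = 27 - 1*186 = 27 - 186 = -159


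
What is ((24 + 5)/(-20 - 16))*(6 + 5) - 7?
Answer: -571/36 ≈ -15.861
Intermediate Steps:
((24 + 5)/(-20 - 16))*(6 + 5) - 7 = (29/(-36))*11 - 7 = (29*(-1/36))*11 - 7 = -29/36*11 - 7 = -319/36 - 7 = -571/36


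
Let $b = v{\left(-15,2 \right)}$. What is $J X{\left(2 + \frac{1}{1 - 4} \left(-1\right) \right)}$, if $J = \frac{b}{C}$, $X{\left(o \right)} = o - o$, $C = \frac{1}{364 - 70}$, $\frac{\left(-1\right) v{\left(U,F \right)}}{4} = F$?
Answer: $0$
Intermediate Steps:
$v{\left(U,F \right)} = - 4 F$
$b = -8$ ($b = \left(-4\right) 2 = -8$)
$C = \frac{1}{294} \approx 0.0034014$
$X{\left(o \right)} = 0$
$J = -2352$ ($J = - 8 \frac{1}{\frac{1}{294}} = \left(-8\right) 294 = -2352$)
$J X{\left(2 + \frac{1}{1 - 4} \left(-1\right) \right)} = \left(-2352\right) 0 = 0$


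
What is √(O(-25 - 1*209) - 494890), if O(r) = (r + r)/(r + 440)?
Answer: 4*I*√328144507/103 ≈ 703.49*I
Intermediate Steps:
O(r) = 2*r/(440 + r) (O(r) = (2*r)/(440 + r) = 2*r/(440 + r))
√(O(-25 - 1*209) - 494890) = √(2*(-25 - 1*209)/(440 + (-25 - 1*209)) - 494890) = √(2*(-25 - 209)/(440 + (-25 - 209)) - 494890) = √(2*(-234)/(440 - 234) - 494890) = √(2*(-234)/206 - 494890) = √(2*(-234)*(1/206) - 494890) = √(-234/103 - 494890) = √(-50973904/103) = 4*I*√328144507/103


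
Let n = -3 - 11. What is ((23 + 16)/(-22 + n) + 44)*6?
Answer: 515/2 ≈ 257.50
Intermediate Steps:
n = -14
((23 + 16)/(-22 + n) + 44)*6 = ((23 + 16)/(-22 - 14) + 44)*6 = (39/(-36) + 44)*6 = (39*(-1/36) + 44)*6 = (-13/12 + 44)*6 = (515/12)*6 = 515/2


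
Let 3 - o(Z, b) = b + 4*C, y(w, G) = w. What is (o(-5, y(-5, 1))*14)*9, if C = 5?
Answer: -1512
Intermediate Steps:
o(Z, b) = -17 - b (o(Z, b) = 3 - (b + 4*5) = 3 - (b + 20) = 3 - (20 + b) = 3 + (-20 - b) = -17 - b)
(o(-5, y(-5, 1))*14)*9 = ((-17 - 1*(-5))*14)*9 = ((-17 + 5)*14)*9 = -12*14*9 = -168*9 = -1512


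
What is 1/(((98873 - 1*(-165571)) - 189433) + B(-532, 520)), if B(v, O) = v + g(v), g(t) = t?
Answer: 1/73947 ≈ 1.3523e-5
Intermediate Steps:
B(v, O) = 2*v (B(v, O) = v + v = 2*v)
1/(((98873 - 1*(-165571)) - 189433) + B(-532, 520)) = 1/(((98873 - 1*(-165571)) - 189433) + 2*(-532)) = 1/(((98873 + 165571) - 189433) - 1064) = 1/((264444 - 189433) - 1064) = 1/(75011 - 1064) = 1/73947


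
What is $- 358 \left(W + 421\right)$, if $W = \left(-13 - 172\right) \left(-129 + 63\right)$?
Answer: $-4521898$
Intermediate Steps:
$W = 12210$ ($W = \left(-185\right) \left(-66\right) = 12210$)
$- 358 \left(W + 421\right) = - 358 \left(12210 + 421\right) = \left(-358\right) 12631 = -4521898$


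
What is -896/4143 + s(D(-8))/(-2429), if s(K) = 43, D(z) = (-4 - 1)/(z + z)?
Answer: -2354533/10063347 ≈ -0.23397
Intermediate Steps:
D(z) = -5/(2*z) (D(z) = -5*1/(2*z) = -5/(2*z))
-896/4143 + s(D(-8))/(-2429) = -896/4143 + 43/(-2429) = -896*1/4143 + 43*(-1/2429) = -896/4143 - 43/2429 = -2354533/10063347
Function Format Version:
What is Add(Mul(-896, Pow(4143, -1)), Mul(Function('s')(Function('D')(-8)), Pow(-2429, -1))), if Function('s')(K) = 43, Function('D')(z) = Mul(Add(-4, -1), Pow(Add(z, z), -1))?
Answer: Rational(-2354533, 10063347) ≈ -0.23397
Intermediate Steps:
Function('D')(z) = Mul(Rational(-5, 2), Pow(z, -1)) (Function('D')(z) = Mul(-5, Pow(Mul(2, z), -1)) = Mul(-5, Mul(Rational(1, 2), Pow(z, -1))) = Mul(Rational(-5, 2), Pow(z, -1)))
Add(Mul(-896, Pow(4143, -1)), Mul(Function('s')(Function('D')(-8)), Pow(-2429, -1))) = Add(Mul(-896, Pow(4143, -1)), Mul(43, Pow(-2429, -1))) = Add(Mul(-896, Rational(1, 4143)), Mul(43, Rational(-1, 2429))) = Add(Rational(-896, 4143), Rational(-43, 2429)) = Rational(-2354533, 10063347)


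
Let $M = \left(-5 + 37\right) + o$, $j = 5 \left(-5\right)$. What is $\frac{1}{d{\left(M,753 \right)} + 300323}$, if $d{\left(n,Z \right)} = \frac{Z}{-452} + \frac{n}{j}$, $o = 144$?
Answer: $\frac{11300}{3393551523} \approx 3.3298 \cdot 10^{-6}$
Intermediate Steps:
$j = -25$
$M = 176$ ($M = \left(-5 + 37\right) + 144 = 32 + 144 = 176$)
$d{\left(n,Z \right)} = - \frac{n}{25} - \frac{Z}{452}$ ($d{\left(n,Z \right)} = \frac{Z}{-452} + \frac{n}{-25} = Z \left(- \frac{1}{452}\right) + n \left(- \frac{1}{25}\right) = - \frac{Z}{452} - \frac{n}{25} = - \frac{n}{25} - \frac{Z}{452}$)
$\frac{1}{d{\left(M,753 \right)} + 300323} = \frac{1}{\left(\left(- \frac{1}{25}\right) 176 - \frac{753}{452}\right) + 300323} = \frac{1}{\left(- \frac{176}{25} - \frac{753}{452}\right) + 300323} = \frac{1}{- \frac{98377}{11300} + 300323} = \frac{1}{\frac{3393551523}{11300}} = \frac{11300}{3393551523}$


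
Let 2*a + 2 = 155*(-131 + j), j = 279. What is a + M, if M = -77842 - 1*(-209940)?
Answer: 143567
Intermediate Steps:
a = 11469 (a = -1 + (155*(-131 + 279))/2 = -1 + (155*148)/2 = -1 + (½)*22940 = -1 + 11470 = 11469)
M = 132098 (M = -77842 + 209940 = 132098)
a + M = 11469 + 132098 = 143567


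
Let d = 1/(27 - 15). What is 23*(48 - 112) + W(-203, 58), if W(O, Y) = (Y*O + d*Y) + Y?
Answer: -79099/6 ≈ -13183.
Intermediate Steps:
d = 1/12 ≈ 0.083333
W(O, Y) = 13*Y/12 + O*Y (W(O, Y) = (Y*O + Y/12) + Y = (O*Y + Y/12) + Y = (Y/12 + O*Y) + Y = 13*Y/12 + O*Y)
23*(48 - 112) + W(-203, 58) = 23*(48 - 112) + (1/12)*58*(13 + 12*(-203)) = 23*(-64) + (1/12)*58*(13 - 2436) = -1472 + (1/12)*58*(-2423) = -1472 - 70267/6 = -79099/6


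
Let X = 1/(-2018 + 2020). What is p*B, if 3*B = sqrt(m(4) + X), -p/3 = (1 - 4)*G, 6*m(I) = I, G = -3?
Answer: -3*sqrt(42)/2 ≈ -9.7211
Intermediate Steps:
X = 1/2 ≈ 0.50000
m(I) = I/6
p = -27 (p = -3*(1 - 4)*(-3) = -(-9)*(-3) = -3*9 = -27)
B = sqrt(42)/18 (B = sqrt((1/6)*4 + 1/2)/3 = sqrt(2/3 + 1/2)/3 = sqrt(7/6)/3 = (sqrt(42)/6)/3 = sqrt(42)/18 ≈ 0.36004)
p*B = -3*sqrt(42)/2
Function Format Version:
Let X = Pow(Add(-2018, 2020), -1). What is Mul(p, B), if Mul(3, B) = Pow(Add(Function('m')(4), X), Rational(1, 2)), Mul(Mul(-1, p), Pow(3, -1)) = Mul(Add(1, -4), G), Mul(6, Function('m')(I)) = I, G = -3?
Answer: Mul(Rational(-3, 2), Pow(42, Rational(1, 2))) ≈ -9.7211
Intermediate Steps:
X = Rational(1, 2) (X = Pow(2, -1) = Rational(1, 2) ≈ 0.50000)
Function('m')(I) = Mul(Rational(1, 6), I)
p = -27 (p = Mul(-3, Mul(Add(1, -4), -3)) = Mul(-3, Mul(-3, -3)) = Mul(-3, 9) = -27)
B = Mul(Rational(1, 18), Pow(42, Rational(1, 2))) (B = Mul(Rational(1, 3), Pow(Add(Mul(Rational(1, 6), 4), Rational(1, 2)), Rational(1, 2))) = Mul(Rational(1, 3), Pow(Add(Rational(2, 3), Rational(1, 2)), Rational(1, 2))) = Mul(Rational(1, 3), Pow(Rational(7, 6), Rational(1, 2))) = Mul(Rational(1, 3), Mul(Rational(1, 6), Pow(42, Rational(1, 2)))) = Mul(Rational(1, 18), Pow(42, Rational(1, 2))) ≈ 0.36004)
Mul(p, B) = Mul(-27, Mul(Rational(1, 18), Pow(42, Rational(1, 2)))) = Mul(Rational(-3, 2), Pow(42, Rational(1, 2)))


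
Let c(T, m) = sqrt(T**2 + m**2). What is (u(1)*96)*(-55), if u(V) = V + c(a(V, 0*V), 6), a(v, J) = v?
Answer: -5280 - 5280*sqrt(37) ≈ -37397.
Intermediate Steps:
u(V) = V + sqrt(36 + V**2) (u(V) = V + sqrt(V**2 + 6**2) = V + sqrt(V**2 + 36) = V + sqrt(36 + V**2))
(u(1)*96)*(-55) = ((1 + sqrt(36 + 1**2))*96)*(-55) = ((1 + sqrt(36 + 1))*96)*(-55) = ((1 + sqrt(37))*96)*(-55) = (96 + 96*sqrt(37))*(-55) = -5280 - 5280*sqrt(37)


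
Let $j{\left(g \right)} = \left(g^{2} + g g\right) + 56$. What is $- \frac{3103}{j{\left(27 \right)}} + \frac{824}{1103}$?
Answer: $- \frac{2175073}{1669942} \approx -1.3025$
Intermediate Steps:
$j{\left(g \right)} = 56 + 2 g^{2}$ ($j{\left(g \right)} = \left(g^{2} + g^{2}\right) + 56 = 2 g^{2} + 56 = 56 + 2 g^{2}$)
$- \frac{3103}{j{\left(27 \right)}} + \frac{824}{1103} = - \frac{3103}{56 + 2 \cdot 27^{2}} + \frac{824}{1103} = - \frac{3103}{56 + 2 \cdot 729} + 824 \cdot \frac{1}{1103} = - \frac{3103}{56 + 1458} + \frac{824}{1103} = - \frac{3103}{1514} + \frac{824}{1103} = - \frac{2175073}{1669942}$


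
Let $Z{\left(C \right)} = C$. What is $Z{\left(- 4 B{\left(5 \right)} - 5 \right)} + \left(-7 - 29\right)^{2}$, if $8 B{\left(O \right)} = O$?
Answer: $\frac{2577}{2} \approx 1288.5$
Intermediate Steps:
$B{\left(O \right)} = \frac{O}{8}$
$Z{\left(- 4 B{\left(5 \right)} - 5 \right)} + \left(-7 - 29\right)^{2} = \left(- 4 \cdot \frac{1}{8} \cdot 5 - 5\right) + \left(-7 - 29\right)^{2} = \left(\left(-4\right) \frac{5}{8} - 5\right) + \left(-36\right)^{2} = \left(- \frac{5}{2} - 5\right) + 1296 = - \frac{15}{2} + 1296 = \frac{2577}{2}$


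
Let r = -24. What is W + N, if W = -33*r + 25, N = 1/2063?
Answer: 1685472/2063 ≈ 817.00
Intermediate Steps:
N = 1/2063 ≈ 0.00048473
W = 817 (W = -33*(-24) + 25 = 792 + 25 = 817)
W + N = 817 + 1/2063 = 1685472/2063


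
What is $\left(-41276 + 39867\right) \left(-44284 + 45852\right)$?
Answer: $-2209312$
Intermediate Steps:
$\left(-41276 + 39867\right) \left(-44284 + 45852\right) = \left(-1409\right) 1568 = -2209312$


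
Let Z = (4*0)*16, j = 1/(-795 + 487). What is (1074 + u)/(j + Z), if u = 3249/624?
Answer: -17284575/52 ≈ -3.3240e+5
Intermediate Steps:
j = -1/308 (j = 1/(-308) = -1/308 ≈ -0.0032468)
Z = 0 (Z = 0*16 = 0)
u = 1083/208 (u = 3249*(1/624) = 1083/208 ≈ 5.2067)
(1074 + u)/(j + Z) = (1074 + 1083/208)/(-1/308 + 0) = 224475/(208*(-1/308)) = (224475/208)*(-308) = -17284575/52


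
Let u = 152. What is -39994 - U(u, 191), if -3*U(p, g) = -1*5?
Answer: -119987/3 ≈ -39996.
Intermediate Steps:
U(p, g) = 5/3 (U(p, g) = -(-1)*5/3 = -⅓*(-5) = 5/3)
-39994 - U(u, 191) = -39994 - 1*5/3 = -39994 - 5/3 = -119987/3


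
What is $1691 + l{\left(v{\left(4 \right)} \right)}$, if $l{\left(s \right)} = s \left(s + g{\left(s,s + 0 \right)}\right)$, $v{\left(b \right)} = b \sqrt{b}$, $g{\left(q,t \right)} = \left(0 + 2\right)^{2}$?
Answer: $1787$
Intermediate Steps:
$g{\left(q,t \right)} = 4$ ($g{\left(q,t \right)} = 2^{2} = 4$)
$v{\left(b \right)} = b^{\frac{3}{2}}$
$l{\left(s \right)} = s \left(4 + s\right)$ ($l{\left(s \right)} = s \left(s + 4\right) = s \left(4 + s\right)$)
$1691 + l{\left(v{\left(4 \right)} \right)} = 1691 + 4^{\frac{3}{2}} \left(4 + 4^{\frac{3}{2}}\right) = 1691 + 8 \left(4 + 8\right) = 1691 + 8 \cdot 12 = 1691 + 96 = 1787$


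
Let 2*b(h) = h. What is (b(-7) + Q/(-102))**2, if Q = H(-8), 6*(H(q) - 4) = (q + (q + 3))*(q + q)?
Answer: 1408969/93636 ≈ 15.047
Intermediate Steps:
b(h) = h/2
H(q) = 4 + q*(3 + 2*q)/3 (H(q) = 4 + ((q + (q + 3))*(q + q))/6 = 4 + ((q + (3 + q))*(2*q))/6 = 4 + ((3 + 2*q)*(2*q))/6 = 4 + (2*q*(3 + 2*q))/6 = 4 + q*(3 + 2*q)/3)
Q = 116/3 (Q = 4 - 8 + (2/3)*(-8)**2 = 4 - 8 + (2/3)*64 = 4 - 8 + 128/3 = 116/3 ≈ 38.667)
(b(-7) + Q/(-102))**2 = ((1/2)*(-7) + (116/3)/(-102))**2 = (-7/2 + (116/3)*(-1/102))**2 = (-7/2 - 58/153)**2 = (-1187/306)**2 = 1408969/93636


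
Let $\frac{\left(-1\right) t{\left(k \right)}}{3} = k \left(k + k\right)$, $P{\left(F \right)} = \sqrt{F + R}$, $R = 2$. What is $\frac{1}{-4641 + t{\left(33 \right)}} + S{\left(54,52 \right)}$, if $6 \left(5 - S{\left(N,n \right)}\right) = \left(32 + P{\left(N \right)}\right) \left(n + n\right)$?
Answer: $- \frac{6142526}{11175} - \frac{104 \sqrt{14}}{3} \approx -679.38$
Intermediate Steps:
$P{\left(F \right)} = \sqrt{2 + F}$ ($P{\left(F \right)} = \sqrt{F + 2} = \sqrt{2 + F}$)
$t{\left(k \right)} = - 6 k^{2}$ ($t{\left(k \right)} = - 3 k \left(k + k\right) = - 3 k 2 k = - 3 \cdot 2 k^{2} = - 6 k^{2}$)
$S{\left(N,n \right)} = 5 - \frac{n \left(32 + \sqrt{2 + N}\right)}{3}$ ($S{\left(N,n \right)} = 5 - \frac{\left(32 + \sqrt{2 + N}\right) \left(n + n\right)}{6} = 5 - \frac{\left(32 + \sqrt{2 + N}\right) 2 n}{6} = 5 - \frac{2 n \left(32 + \sqrt{2 + N}\right)}{6} = 5 - \frac{n \left(32 + \sqrt{2 + N}\right)}{3}$)
$\frac{1}{-4641 + t{\left(33 \right)}} + S{\left(54,52 \right)} = \frac{1}{-4641 - 6 \cdot 33^{2}} - \left(\frac{1649}{3} + \frac{52 \sqrt{2 + 54}}{3}\right) = \frac{1}{-4641 - 6534} - \left(\frac{1649}{3} + \frac{104 \sqrt{14}}{3}\right) = \frac{1}{-4641 - 6534} - \left(\frac{1649}{3} + \frac{52}{3} \cdot 2 \sqrt{14}\right) = \frac{1}{-11175} - \left(\frac{1649}{3} + \frac{104 \sqrt{14}}{3}\right) = - \frac{1}{11175} - \left(\frac{1649}{3} + \frac{104 \sqrt{14}}{3}\right) = - \frac{6142526}{11175} - \frac{104 \sqrt{14}}{3}$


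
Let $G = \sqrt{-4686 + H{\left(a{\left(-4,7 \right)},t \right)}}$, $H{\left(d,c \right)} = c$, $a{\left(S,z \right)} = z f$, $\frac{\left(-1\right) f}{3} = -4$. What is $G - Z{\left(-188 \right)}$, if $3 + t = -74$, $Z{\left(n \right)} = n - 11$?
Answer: $199 + i \sqrt{4763} \approx 199.0 + 69.015 i$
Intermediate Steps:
$f = 12$ ($f = \left(-3\right) \left(-4\right) = 12$)
$Z{\left(n \right)} = -11 + n$
$t = -77$ ($t = -3 - 74 = -77$)
$a{\left(S,z \right)} = 12 z$ ($a{\left(S,z \right)} = z 12 = 12 z$)
$G = i \sqrt{4763}$ ($G = \sqrt{-4686 - 77} = \sqrt{-4763} = i \sqrt{4763} \approx 69.015 i$)
$G - Z{\left(-188 \right)} = i \sqrt{4763} - \left(-11 - 188\right) = i \sqrt{4763} - -199 = i \sqrt{4763} + 199 = 199 + i \sqrt{4763}$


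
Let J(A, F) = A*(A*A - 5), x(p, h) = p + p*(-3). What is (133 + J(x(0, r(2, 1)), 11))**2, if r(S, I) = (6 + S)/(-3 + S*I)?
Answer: 17689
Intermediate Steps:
r(S, I) = (6 + S)/(-3 + I*S)
x(p, h) = -2*p (x(p, h) = p - 3*p = -2*p)
J(A, F) = A*(-5 + A**2) (J(A, F) = A*(A**2 - 5) = A*(-5 + A**2))
(133 + J(x(0, r(2, 1)), 11))**2 = (133 + (-2*0)*(-5 + (-2*0)**2))**2 = (133 + 0*(-5 + 0**2))**2 = (133 + 0*(-5 + 0))**2 = (133 + 0*(-5))**2 = (133 + 0)**2 = 133**2 = 17689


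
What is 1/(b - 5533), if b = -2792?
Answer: -1/8325 ≈ -0.00012012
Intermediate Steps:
1/(b - 5533) = 1/(-2792 - 5533) = 1/(-8325) = -1/8325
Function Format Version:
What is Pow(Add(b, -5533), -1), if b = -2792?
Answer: Rational(-1, 8325) ≈ -0.00012012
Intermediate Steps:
Pow(Add(b, -5533), -1) = Pow(Add(-2792, -5533), -1) = Pow(-8325, -1) = Rational(-1, 8325)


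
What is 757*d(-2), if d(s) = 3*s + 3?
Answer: -2271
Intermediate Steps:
d(s) = 3 + 3*s
757*d(-2) = 757*(3 + 3*(-2)) = 757*(3 - 6) = 757*(-3) = -2271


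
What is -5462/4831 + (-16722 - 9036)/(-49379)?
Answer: -145271200/238549949 ≈ -0.60898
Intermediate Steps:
-5462/4831 + (-16722 - 9036)/(-49379) = -5462*1/4831 - 25758*(-1/49379) = -5462/4831 + 25758/49379 = -145271200/238549949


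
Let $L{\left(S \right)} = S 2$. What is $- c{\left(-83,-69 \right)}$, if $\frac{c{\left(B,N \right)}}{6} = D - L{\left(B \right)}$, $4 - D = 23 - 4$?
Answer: $-906$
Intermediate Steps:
$L{\left(S \right)} = 2 S$
$D = -15$ ($D = 4 - \left(23 - 4\right) = 4 - 19 = -15$)
$c{\left(B,N \right)} = -90 - 12 B$ ($c{\left(B,N \right)} = 6 \left(-15 - 2 B\right) = -90 - 12 B$)
$- c{\left(-83,-69 \right)} = - (-90 - -996) = - (-90 + 996) = \left(-1\right) 906 = -906$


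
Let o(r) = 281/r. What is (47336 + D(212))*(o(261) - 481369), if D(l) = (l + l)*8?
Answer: -6373315156384/261 ≈ -2.4419e+10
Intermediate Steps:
D(l) = 16*l (D(l) = (2*l)*8 = 16*l)
(47336 + D(212))*(o(261) - 481369) = (47336 + 16*212)*(281/261 - 481369) = (47336 + 3392)*(281*(1/261) - 481369) = 50728*(281/261 - 481369) = 50728*(-125637028/261) = -6373315156384/261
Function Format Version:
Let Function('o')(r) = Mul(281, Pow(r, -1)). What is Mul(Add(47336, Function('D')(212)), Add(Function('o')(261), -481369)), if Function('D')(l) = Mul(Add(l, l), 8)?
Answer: Rational(-6373315156384, 261) ≈ -2.4419e+10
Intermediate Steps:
Function('D')(l) = Mul(16, l) (Function('D')(l) = Mul(Mul(2, l), 8) = Mul(16, l))
Mul(Add(47336, Function('D')(212)), Add(Function('o')(261), -481369)) = Mul(Add(47336, Mul(16, 212)), Add(Mul(281, Pow(261, -1)), -481369)) = Mul(Add(47336, 3392), Add(Mul(281, Rational(1, 261)), -481369)) = Mul(50728, Add(Rational(281, 261), -481369)) = Mul(50728, Rational(-125637028, 261)) = Rational(-6373315156384, 261)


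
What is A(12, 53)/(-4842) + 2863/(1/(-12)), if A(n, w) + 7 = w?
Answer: -83175899/2421 ≈ -34356.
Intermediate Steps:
A(n, w) = -7 + w
A(12, 53)/(-4842) + 2863/(1/(-12)) = (-7 + 53)/(-4842) + 2863/(1/(-12)) = 46*(-1/4842) + 2863/(-1/12) = -23/2421 + 2863*(-12) = -23/2421 - 34356 = -83175899/2421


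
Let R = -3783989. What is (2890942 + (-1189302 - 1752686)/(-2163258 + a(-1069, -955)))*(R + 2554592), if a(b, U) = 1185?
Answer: -2561420203201604446/720691 ≈ -3.5541e+12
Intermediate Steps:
(2890942 + (-1189302 - 1752686)/(-2163258 + a(-1069, -955)))*(R + 2554592) = (2890942 + (-1189302 - 1752686)/(-2163258 + 1185))*(-3783989 + 2554592) = (2890942 - 2941988/(-2162073))*(-1229397) = (2890942 - 2941988*(-1/2162073))*(-1229397) = (2890942 + 2941988/2162073)*(-1229397) = (6250430584754/2162073)*(-1229397) = -2561420203201604446/720691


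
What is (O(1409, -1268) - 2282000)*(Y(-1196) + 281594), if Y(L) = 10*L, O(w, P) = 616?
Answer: -615138693456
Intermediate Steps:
(O(1409, -1268) - 2282000)*(Y(-1196) + 281594) = (616 - 2282000)*(10*(-1196) + 281594) = -2281384*(-11960 + 281594) = -2281384*269634 = -615138693456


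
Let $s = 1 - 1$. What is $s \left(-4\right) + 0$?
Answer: $0$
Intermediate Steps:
$s = 0$ ($s = 1 - 1 = 0$)
$s \left(-4\right) + 0 = 0 \left(-4\right) + 0 = 0 + 0 = 0$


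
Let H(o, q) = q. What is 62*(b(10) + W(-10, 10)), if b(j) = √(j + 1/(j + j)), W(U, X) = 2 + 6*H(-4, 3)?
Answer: 1240 + 31*√1005/5 ≈ 1436.6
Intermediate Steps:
W(U, X) = 20 (W(U, X) = 2 + 6*3 = 2 + 18 = 20)
b(j) = √(j + 1/(2*j))
62*(b(10) + W(-10, 10)) = 62*(√(2/10 + 4*10)/2 + 20) = 62*(√(2*(⅒) + 40)/2 + 20) = 62*(√(⅕ + 40)/2 + 20) = 62*(√(201/5)/2 + 20) = 62*((√1005/5)/2 + 20) = 62*(√1005/10 + 20) = 62*(20 + √1005/10) = 1240 + 31*√1005/5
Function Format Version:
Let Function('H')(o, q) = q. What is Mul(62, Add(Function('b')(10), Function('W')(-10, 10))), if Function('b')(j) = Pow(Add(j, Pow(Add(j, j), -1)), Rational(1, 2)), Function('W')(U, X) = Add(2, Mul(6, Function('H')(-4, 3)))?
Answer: Add(1240, Mul(Rational(31, 5), Pow(1005, Rational(1, 2)))) ≈ 1436.6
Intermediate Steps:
Function('W')(U, X) = 20 (Function('W')(U, X) = Add(2, Mul(6, 3)) = Add(2, 18) = 20)
Function('b')(j) = Pow(Add(j, Mul(Rational(1, 2), Pow(j, -1))), Rational(1, 2)) (Function('b')(j) = Pow(Add(j, Pow(Mul(2, j), -1)), Rational(1, 2)) = Pow(Add(j, Mul(Rational(1, 2), Pow(j, -1))), Rational(1, 2)))
Mul(62, Add(Function('b')(10), Function('W')(-10, 10))) = Mul(62, Add(Mul(Rational(1, 2), Pow(Add(Mul(2, Pow(10, -1)), Mul(4, 10)), Rational(1, 2))), 20)) = Mul(62, Add(Mul(Rational(1, 2), Pow(Add(Mul(2, Rational(1, 10)), 40), Rational(1, 2))), 20)) = Mul(62, Add(Mul(Rational(1, 2), Pow(Add(Rational(1, 5), 40), Rational(1, 2))), 20)) = Mul(62, Add(Mul(Rational(1, 2), Pow(Rational(201, 5), Rational(1, 2))), 20)) = Mul(62, Add(Mul(Rational(1, 2), Mul(Rational(1, 5), Pow(1005, Rational(1, 2)))), 20)) = Mul(62, Add(Mul(Rational(1, 10), Pow(1005, Rational(1, 2))), 20)) = Mul(62, Add(20, Mul(Rational(1, 10), Pow(1005, Rational(1, 2))))) = Add(1240, Mul(Rational(31, 5), Pow(1005, Rational(1, 2))))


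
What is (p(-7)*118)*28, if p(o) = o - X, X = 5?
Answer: -39648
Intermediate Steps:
p(o) = -5 + o (p(o) = o - 1*5 = o - 5 = -5 + o)
(p(-7)*118)*28 = ((-5 - 7)*118)*28 = -12*118*28 = -1416*28 = -39648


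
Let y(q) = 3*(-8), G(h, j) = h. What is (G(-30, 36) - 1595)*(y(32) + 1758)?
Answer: -2817750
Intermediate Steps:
y(q) = -24
(G(-30, 36) - 1595)*(y(32) + 1758) = (-30 - 1595)*(-24 + 1758) = -1625*1734 = -2817750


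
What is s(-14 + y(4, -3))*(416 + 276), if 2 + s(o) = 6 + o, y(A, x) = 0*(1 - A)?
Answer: -6920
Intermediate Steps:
y(A, x) = 0
s(o) = 4 + o (s(o) = -2 + (6 + o) = 4 + o)
s(-14 + y(4, -3))*(416 + 276) = (4 + (-14 + 0))*(416 + 276) = (4 - 14)*692 = -10*692 = -6920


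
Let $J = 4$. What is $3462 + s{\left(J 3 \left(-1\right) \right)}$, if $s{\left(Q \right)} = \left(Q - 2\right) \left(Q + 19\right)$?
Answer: $3364$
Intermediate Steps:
$s{\left(Q \right)} = \left(-2 + Q\right) \left(19 + Q\right)$
$3462 + s{\left(J 3 \left(-1\right) \right)} = 3462 + \left(-38 + \left(4 \cdot 3 \left(-1\right)\right)^{2} + 17 \cdot 4 \cdot 3 \left(-1\right)\right) = 3462 + \left(-38 + \left(12 \left(-1\right)\right)^{2} + 17 \cdot 12 \left(-1\right)\right) = 3462 + \left(-38 + \left(-12\right)^{2} + 17 \left(-12\right)\right) = 3462 - 98 = 3364$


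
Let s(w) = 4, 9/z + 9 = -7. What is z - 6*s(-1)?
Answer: -393/16 ≈ -24.563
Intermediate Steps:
z = -9/16 (z = 9/(-9 - 7) = 9/(-16) = 9*(-1/16) = -9/16 ≈ -0.56250)
z - 6*s(-1) = -9/16 - 6*4 = -9/16 - 24 = -393/16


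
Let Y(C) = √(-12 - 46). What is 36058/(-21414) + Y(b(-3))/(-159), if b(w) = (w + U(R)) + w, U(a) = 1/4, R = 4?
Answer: -18029/10707 - I*√58/159 ≈ -1.6839 - 0.047898*I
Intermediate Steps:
U(a) = ¼
b(w) = ¼ + 2*w (b(w) = (w + ¼) + w = (¼ + w) + w = ¼ + 2*w)
Y(C) = I*√58 (Y(C) = √(-58) = I*√58)
36058/(-21414) + Y(b(-3))/(-159) = 36058/(-21414) + (I*√58)/(-159) = 36058*(-1/21414) + (I*√58)*(-1/159) = -18029/10707 - I*√58/159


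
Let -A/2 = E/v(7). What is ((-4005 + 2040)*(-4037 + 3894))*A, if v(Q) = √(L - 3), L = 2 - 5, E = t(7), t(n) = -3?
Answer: -280995*I*√6 ≈ -6.8829e+5*I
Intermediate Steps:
E = -3
L = -3
v(Q) = I*√6 (v(Q) = √(-3 - 3) = √(-6) = I*√6)
A = -I*√6 (A = -(-6)/(I*√6) = -(-6)*(-I*√6/6) = -I*√6 ≈ -2.4495*I)
((-4005 + 2040)*(-4037 + 3894))*A = ((-4005 + 2040)*(-4037 + 3894))*(-I*√6) = (-1965*(-143))*(-I*√6) = 280995*(-I*√6) = -280995*I*√6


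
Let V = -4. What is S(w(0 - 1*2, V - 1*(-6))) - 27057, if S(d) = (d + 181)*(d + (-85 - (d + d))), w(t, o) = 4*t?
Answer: -40378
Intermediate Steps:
S(d) = (-85 - d)*(181 + d) (S(d) = (181 + d)*(d + (-85 - 2*d)) = (181 + d)*(-85 - d) = (-85 - d)*(181 + d))
S(w(0 - 1*2, V - 1*(-6))) - 27057 = (-15385 - (4*(0 - 1*2))² - 1064*(0 - 1*2)) - 27057 = (-15385 - (4*(0 - 2))² - 1064*(0 - 2)) - 27057 = (-15385 - (4*(-2))² - 1064*(-2)) - 27057 = (-15385 - 1*(-8)² - 266*(-8)) - 27057 = (-15385 - 1*64 + 2128) - 27057 = (-15385 - 64 + 2128) - 27057 = -13321 - 27057 = -40378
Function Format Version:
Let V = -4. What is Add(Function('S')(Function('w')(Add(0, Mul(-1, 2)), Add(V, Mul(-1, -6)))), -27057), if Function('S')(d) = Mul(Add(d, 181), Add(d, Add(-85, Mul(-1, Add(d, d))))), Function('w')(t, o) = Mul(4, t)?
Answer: -40378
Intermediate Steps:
Function('S')(d) = Mul(Add(-85, Mul(-1, d)), Add(181, d)) (Function('S')(d) = Mul(Add(181, d), Add(d, Add(-85, Mul(-1, Mul(2, d))))) = Mul(Add(181, d), Add(d, Add(-85, Mul(-2, d)))) = Mul(Add(181, d), Add(-85, Mul(-1, d))) = Mul(Add(-85, Mul(-1, d)), Add(181, d)))
Add(Function('S')(Function('w')(Add(0, Mul(-1, 2)), Add(V, Mul(-1, -6)))), -27057) = Add(Add(-15385, Mul(-1, Pow(Mul(4, Add(0, Mul(-1, 2))), 2)), Mul(-266, Mul(4, Add(0, Mul(-1, 2))))), -27057) = Add(Add(-15385, Mul(-1, Pow(Mul(4, Add(0, -2)), 2)), Mul(-266, Mul(4, Add(0, -2)))), -27057) = Add(Add(-15385, Mul(-1, Pow(Mul(4, -2), 2)), Mul(-266, Mul(4, -2))), -27057) = Add(Add(-15385, Mul(-1, Pow(-8, 2)), Mul(-266, -8)), -27057) = Add(Add(-15385, Mul(-1, 64), 2128), -27057) = Add(Add(-15385, -64, 2128), -27057) = Add(-13321, -27057) = -40378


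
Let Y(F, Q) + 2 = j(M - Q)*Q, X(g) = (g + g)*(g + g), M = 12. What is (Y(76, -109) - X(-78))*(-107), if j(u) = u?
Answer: 4015389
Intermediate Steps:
X(g) = 4*g² (X(g) = (2*g)*(2*g) = 4*g²)
Y(F, Q) = -2 + Q*(12 - Q) (Y(F, Q) = -2 + (12 - Q)*Q = -2 + Q*(12 - Q))
(Y(76, -109) - X(-78))*(-107) = ((-2 - 1*(-109)*(-12 - 109)) - 4*(-78)²)*(-107) = ((-2 - 1*(-109)*(-121)) - 4*6084)*(-107) = ((-2 - 13189) - 1*24336)*(-107) = (-13191 - 24336)*(-107) = -37527*(-107) = 4015389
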